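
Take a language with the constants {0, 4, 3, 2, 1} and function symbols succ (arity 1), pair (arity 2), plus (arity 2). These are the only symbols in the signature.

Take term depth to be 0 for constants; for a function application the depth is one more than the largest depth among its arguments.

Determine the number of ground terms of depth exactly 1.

55

Let N_k count ground terms of depth at most k. Each non-constant term of depth ≤ k is some function symbol applied to depth-≤(k−1) arguments, giving N_k = 5 + N_{k-1} + N_{k-1}^2 + N_{k-1}^2.
N_0 = 5
N_1 = 5 + 5 + 5^2 + 5^2 = 60
Terms of depth exactly 1: N_1 − N_0 = 60 − 5 = 55.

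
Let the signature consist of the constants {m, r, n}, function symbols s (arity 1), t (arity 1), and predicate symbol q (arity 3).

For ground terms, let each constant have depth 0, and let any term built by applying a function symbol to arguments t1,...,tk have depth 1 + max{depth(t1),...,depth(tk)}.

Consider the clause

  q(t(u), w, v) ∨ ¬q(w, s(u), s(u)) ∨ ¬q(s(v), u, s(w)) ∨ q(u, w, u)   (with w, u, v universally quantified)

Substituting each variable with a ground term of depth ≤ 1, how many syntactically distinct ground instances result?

Ground terms of depth ≤ 1:
  Write N_k for the number of ground terms of depth ≤ k. A term of depth ≤ k is either a constant or a function symbol applied to arguments of depth ≤ k−1, so N_k = 3 + N_{k-1} + N_{k-1}.
  N_0 = 3
  N_1 = 3 + 3 + 3 = 9
  Explicitly: m, r, n, s(m), s(r), s(n), t(m), t(r), t(n).
So there are 9 ground terms available for substitution.
The clause has 3 distinct variables (w, u, v), each appearing in the body. In the free term algebra distinct substitutions yield syntactically distinct ground instances.
Number of ground instances = 9^3 = 729.

729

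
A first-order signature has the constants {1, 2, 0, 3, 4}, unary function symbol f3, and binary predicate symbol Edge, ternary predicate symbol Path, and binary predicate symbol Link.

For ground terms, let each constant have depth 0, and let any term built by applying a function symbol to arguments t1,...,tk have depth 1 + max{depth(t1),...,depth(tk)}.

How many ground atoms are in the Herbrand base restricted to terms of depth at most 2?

3825

First count ground terms of depth ≤ 2.
Count level by level. With function symbols f3/1, the terms of depth ≤ k are the 5 constants together with each function applied to depth-≤(k−1) tuples, so N_k = 5 + N_{k-1}.
N_0 = 5
N_1 = 5 + 5 = 10
N_2 = 5 + 10 = 15
So |H| = 15.
A ground atom is a predicate applied to a tuple of terms from H, so the count is the sum over predicates of |H|^arity:
  Edge: 15^2 = 225;  Path: 15^3 = 3375;  Link: 15^2 = 225
Total ground atoms: 225 + 3375 + 225 = 3825.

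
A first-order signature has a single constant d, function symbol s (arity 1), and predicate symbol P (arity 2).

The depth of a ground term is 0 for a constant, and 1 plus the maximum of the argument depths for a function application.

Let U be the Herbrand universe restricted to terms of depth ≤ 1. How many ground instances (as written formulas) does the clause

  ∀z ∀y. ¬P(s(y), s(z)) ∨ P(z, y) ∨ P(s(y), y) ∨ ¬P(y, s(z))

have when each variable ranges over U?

Ground terms of depth ≤ 1:
  Write N_k for the number of ground terms of depth ≤ k. A term of depth ≤ k is either a constant or a function symbol applied to arguments of depth ≤ k−1, so N_k = 1 + N_{k-1}.
  N_0 = 1
  N_1 = 1 + 1 = 2
  Explicitly: d, s(d).
So there are 2 ground terms available for substitution.
The body mentions every one of the 2 quantified variables; since ground terms form a free algebra, no two substitutions collapse to the same formula.
Number of ground instances = 2^2 = 4.

4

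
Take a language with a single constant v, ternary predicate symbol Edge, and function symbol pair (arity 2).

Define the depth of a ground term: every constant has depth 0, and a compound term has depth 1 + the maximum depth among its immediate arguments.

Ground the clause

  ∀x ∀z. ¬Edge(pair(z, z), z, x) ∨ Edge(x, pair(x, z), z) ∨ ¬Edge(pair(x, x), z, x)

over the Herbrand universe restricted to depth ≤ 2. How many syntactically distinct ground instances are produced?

25

Ground terms of depth ≤ 2:
  Let N_k = |{terms of depth ≤ k}|. Then N_0 = 1 and N_k = 1 + N_{k-1}^2 for k ≥ 1 (one summand per function symbol, arity giving the exponent).
  N_0 = 1
  N_1 = 1 + 1^2 = 2
  N_2 = 1 + 2^2 = 5
So there are 5 ground terms available for substitution.
Each of x, z ranges independently over the available ground terms, and distinct assignments produce distinct instances.
Number of ground instances = 5^2 = 25.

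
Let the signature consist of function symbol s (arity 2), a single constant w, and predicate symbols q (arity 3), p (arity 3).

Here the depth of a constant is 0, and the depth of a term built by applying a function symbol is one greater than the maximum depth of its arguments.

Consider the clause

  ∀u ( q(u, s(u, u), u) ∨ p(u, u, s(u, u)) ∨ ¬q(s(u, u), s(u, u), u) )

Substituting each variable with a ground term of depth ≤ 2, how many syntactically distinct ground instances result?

Ground terms of depth ≤ 2:
  Count level by level. With function symbols s/2, the terms of depth ≤ k are the 1 constant together with each function applied to depth-≤(k−1) tuples, so N_k = 1 + N_{k-1}^2.
  N_0 = 1
  N_1 = 1 + 1^2 = 2
  N_2 = 1 + 2^2 = 5
So there are 5 ground terms available for substitution.
There is 1 variable to instantiate (u),  occurring in at least one literal, so different choices give different ground instances.
Number of ground instances = 5.

5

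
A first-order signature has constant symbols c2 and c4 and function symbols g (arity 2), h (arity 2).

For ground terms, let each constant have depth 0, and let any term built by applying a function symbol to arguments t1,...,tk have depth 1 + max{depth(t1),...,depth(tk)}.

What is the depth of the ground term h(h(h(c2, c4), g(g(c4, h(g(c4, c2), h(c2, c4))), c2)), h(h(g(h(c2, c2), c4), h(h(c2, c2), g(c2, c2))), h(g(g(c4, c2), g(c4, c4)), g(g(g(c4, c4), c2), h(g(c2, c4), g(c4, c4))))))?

6

depth(h(c2, c4)) = 1 + max(0, 0) = 1
depth(g(c4, c2)) = 1 + max(0, 0) = 1
depth(h(g(c4, c2), h(c2, c4))) = 1 + max(1, 1) = 2
depth(g(c4, h(g(c4, c2), h(c2, c4)))) = 1 + max(0, 2) = 3
depth(g(g(c4, h(g(c4, c2), h(c2, c4))), c2)) = 1 + max(3, 0) = 4
depth(h(h(c2, c4), g(g(c4, h(g(c4, c2), h(c2, c4))), c2))) = 1 + max(1, 4) = 5
depth(h(c2, c2)) = 1 + max(0, 0) = 1
depth(g(h(c2, c2), c4)) = 1 + max(1, 0) = 2
depth(g(c2, c2)) = 1 + max(0, 0) = 1
depth(h(h(c2, c2), g(c2, c2))) = 1 + max(1, 1) = 2
depth(h(g(h(c2, c2), c4), h(h(c2, c2), g(c2, c2)))) = 1 + max(2, 2) = 3
depth(g(c4, c4)) = 1 + max(0, 0) = 1
depth(g(g(c4, c2), g(c4, c4))) = 1 + max(1, 1) = 2
depth(g(g(c4, c4), c2)) = 1 + max(1, 0) = 2
depth(g(c2, c4)) = 1 + max(0, 0) = 1
depth(h(g(c2, c4), g(c4, c4))) = 1 + max(1, 1) = 2
depth(g(g(g(c4, c4), c2), h(g(c2, c4), g(c4, c4)))) = 1 + max(2, 2) = 3
depth(h(g(g(c4, c2), g(c4, c4)), g(g(g(c4, c4), c2), h(g(c2, c4), g(c4, c4))))) = 1 + max(2, 3) = 4
depth(h(h(g(h(c2, c2), c4), h(h(c2, c2), g(c2, c2))), h(g(g(c4, c2), g(c4, c4)), g(g(g(c4, c4), c2), h(g(c2, c4), g(c4, c4)))))) = 1 + max(3, 4) = 5
depth(h(h(h(c2, c4), g(g(c4, h(g(c4, c2), h(c2, c4))), c2)), h(h(g(h(c2, c2), c4), h(h(c2, c2), g(c2, c2))), h(g(g(c4, c2), g(c4, c4)), g(g(g(c4, c4), c2), h(g(c2, c4), g(c4, c4))))))) = 1 + max(5, 5) = 6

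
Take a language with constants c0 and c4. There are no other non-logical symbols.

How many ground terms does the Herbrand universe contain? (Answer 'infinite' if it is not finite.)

There are no function symbols, so every ground term is one of the 2 constants.
The Herbrand universe is {c0, c4}, which is finite with 2 elements.

2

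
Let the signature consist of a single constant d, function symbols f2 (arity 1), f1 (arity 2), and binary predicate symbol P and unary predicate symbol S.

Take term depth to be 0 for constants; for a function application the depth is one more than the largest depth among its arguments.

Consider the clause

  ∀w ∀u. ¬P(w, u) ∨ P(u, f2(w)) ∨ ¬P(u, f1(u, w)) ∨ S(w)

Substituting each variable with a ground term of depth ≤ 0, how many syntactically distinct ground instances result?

Ground terms of depth ≤ 0:
  If N_k denotes the number of depth-≤k ground terms, the 1 constant gives N_0 = 1, and each function symbol of arity r contributes N_{k-1}^r new terms at level k: N_k = 1 + N_{k-1} + N_{k-1}^2.
  N_0 = 1
So there is exactly 1 ground term available for substitution.
The body mentions every one of the 2 quantified variables; since ground terms form a free algebra, no two substitutions collapse to the same formula.
Number of ground instances = 1^2 = 1.

1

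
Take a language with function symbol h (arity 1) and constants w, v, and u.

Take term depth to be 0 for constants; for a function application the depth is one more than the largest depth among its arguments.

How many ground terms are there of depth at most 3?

Let N_k = |{terms of depth ≤ k}|. Then N_0 = 3 and N_k = 3 + N_{k-1} for k ≥ 1 (one summand per function symbol, arity giving the exponent).
N_0 = 3
N_1 = 3 + 3 = 6
N_2 = 3 + 6 = 9
N_3 = 3 + 9 = 12
Explicitly: w, v, u, h(w), h(v), h(u), h(h(w)), h(h(v)), h(h(u)), h(h(h(w))), h(h(h(v))), h(h(h(u))).

12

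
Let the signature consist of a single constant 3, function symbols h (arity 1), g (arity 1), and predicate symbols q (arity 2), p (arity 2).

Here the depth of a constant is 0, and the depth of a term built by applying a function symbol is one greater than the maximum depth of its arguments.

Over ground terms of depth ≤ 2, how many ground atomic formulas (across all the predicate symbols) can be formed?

First count ground terms of depth ≤ 2.
Let N_k count ground terms of depth at most k. Each non-constant term of depth ≤ k is some function symbol applied to depth-≤(k−1) arguments, giving N_k = 1 + N_{k-1} + N_{k-1}.
N_0 = 1
N_1 = 1 + 1 + 1 = 3
N_2 = 1 + 3 + 3 = 7
Explicitly: 3, h(3), h(h(3)), h(g(3)), g(3), g(h(3)), g(g(3)).
So |H| = 7.
Ground atoms are formed by filling each argument slot of a predicate with a term from H, so an r-ary predicate gives |H|^r atoms:
  q: 7^2 = 49;  p: 7^2 = 49
Total ground atoms: 49 + 49 = 98.

98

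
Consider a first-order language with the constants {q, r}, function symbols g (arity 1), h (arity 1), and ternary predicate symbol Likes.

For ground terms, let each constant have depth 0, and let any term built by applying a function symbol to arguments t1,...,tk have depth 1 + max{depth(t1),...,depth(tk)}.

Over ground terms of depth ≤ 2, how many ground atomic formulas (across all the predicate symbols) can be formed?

2744

First count ground terms of depth ≤ 2.
Count level by level. With function symbols g/1, h/1, the terms of depth ≤ k are the 2 constants together with each function applied to depth-≤(k−1) tuples, so N_k = 2 + N_{k-1} + N_{k-1}.
N_0 = 2
N_1 = 2 + 2 + 2 = 6
N_2 = 2 + 6 + 6 = 14
So |H| = 14.
A ground atom is a predicate applied to a tuple of terms from H, so the count is the sum over predicates of |H|^arity:
  Likes: 14^3 = 2744
Total ground atoms: 2744.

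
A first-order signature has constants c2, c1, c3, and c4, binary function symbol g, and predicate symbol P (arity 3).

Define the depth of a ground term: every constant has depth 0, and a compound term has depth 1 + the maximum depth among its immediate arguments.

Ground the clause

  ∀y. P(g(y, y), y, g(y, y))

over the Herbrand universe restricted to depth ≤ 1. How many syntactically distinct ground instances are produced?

Ground terms of depth ≤ 1:
  Let N_k count ground terms of depth at most k. Each non-constant term of depth ≤ k is some function symbol applied to depth-≤(k−1) arguments, giving N_k = 4 + N_{k-1}^2.
  N_0 = 4
  N_1 = 4 + 4^2 = 20
So there are 20 ground terms available for substitution.
There is 1 variable to instantiate (y),  occurring in at least one literal, so different choices give different ground instances.
Number of ground instances = 20.

20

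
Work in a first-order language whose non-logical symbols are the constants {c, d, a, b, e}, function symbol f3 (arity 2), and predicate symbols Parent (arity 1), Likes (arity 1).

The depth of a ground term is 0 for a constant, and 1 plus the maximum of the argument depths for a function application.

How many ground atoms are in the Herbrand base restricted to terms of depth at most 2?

1810

First count ground terms of depth ≤ 2.
Let N_k = |{terms of depth ≤ k}|. Then N_0 = 5 and N_k = 5 + N_{k-1}^2 for k ≥ 1 (one summand per function symbol, arity giving the exponent).
N_0 = 5
N_1 = 5 + 5^2 = 30
N_2 = 5 + 30^2 = 905
So |H| = 905.
Ground atoms are formed by filling each argument slot of a predicate with a term from H, so an r-ary predicate gives |H|^r atoms:
  Parent: 905;  Likes: 905
Total ground atoms: 905 + 905 = 1810.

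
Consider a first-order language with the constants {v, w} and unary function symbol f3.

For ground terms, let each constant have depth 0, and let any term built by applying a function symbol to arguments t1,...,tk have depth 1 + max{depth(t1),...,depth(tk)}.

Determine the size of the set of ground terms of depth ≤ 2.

If N_k denotes the number of depth-≤k ground terms, the 2 constants give N_0 = 2, and each function symbol of arity r contributes N_{k-1}^r new terms at level k: N_k = 2 + N_{k-1}.
N_0 = 2
N_1 = 2 + 2 = 4
N_2 = 2 + 4 = 6
Explicitly: v, w, f3(v), f3(w), f3(f3(v)), f3(f3(w)).

6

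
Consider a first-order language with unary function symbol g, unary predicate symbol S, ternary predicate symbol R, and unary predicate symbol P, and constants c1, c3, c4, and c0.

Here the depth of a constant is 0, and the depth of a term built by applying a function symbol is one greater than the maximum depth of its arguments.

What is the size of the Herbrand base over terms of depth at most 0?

72

First count ground terms of depth ≤ 0.
Count level by level. With function symbols g/1, the terms of depth ≤ k are the 4 constants together with each function applied to depth-≤(k−1) tuples, so N_k = 4 + N_{k-1}.
N_0 = 4
Explicitly: c1, c3, c4, c0.
So |H| = 4.
For each predicate symbol, the number of ground atoms is |H| raised to its arity; summing:
  S: 4;  R: 4^3 = 64;  P: 4
Total ground atoms: 4 + 64 + 4 = 72.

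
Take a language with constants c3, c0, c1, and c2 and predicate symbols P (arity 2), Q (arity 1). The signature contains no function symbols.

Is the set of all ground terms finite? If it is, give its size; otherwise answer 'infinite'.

There are no function symbols, so every ground term is one of the 4 constants.
The Herbrand universe is {c3, c0, c1, c2}, which is finite with 4 elements.

4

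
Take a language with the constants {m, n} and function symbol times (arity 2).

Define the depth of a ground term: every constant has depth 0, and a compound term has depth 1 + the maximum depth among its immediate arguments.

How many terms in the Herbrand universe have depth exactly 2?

Write N_k for the number of ground terms of depth ≤ k. A term of depth ≤ k is either a constant or a function symbol applied to arguments of depth ≤ k−1, so N_k = 2 + N_{k-1}^2.
N_0 = 2
N_1 = 2 + 2^2 = 6
N_2 = 2 + 6^2 = 38
Terms of depth exactly 2: N_2 − N_1 = 38 − 6 = 32.

32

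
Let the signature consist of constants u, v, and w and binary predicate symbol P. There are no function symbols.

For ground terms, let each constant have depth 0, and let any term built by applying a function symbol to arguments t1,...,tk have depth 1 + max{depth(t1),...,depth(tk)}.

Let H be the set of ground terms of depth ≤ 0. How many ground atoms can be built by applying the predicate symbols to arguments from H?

9

First count ground terms of depth ≤ 0.
With no function symbols every ground term is a constant, so there are exactly 3 ground terms at every depth bound.
N_0 = 3
So |H| = 3.
For each predicate symbol, the number of ground atoms is |H| raised to its arity; summing:
  P: 3^2 = 9
Total ground atoms: 9.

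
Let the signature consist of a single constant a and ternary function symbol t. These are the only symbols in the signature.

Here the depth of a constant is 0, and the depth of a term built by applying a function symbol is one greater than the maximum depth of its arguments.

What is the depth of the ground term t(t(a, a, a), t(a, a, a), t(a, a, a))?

depth(t(a, a, a)) = 1 + max(0, 0, 0) = 1
depth(t(t(a, a, a), t(a, a, a), t(a, a, a))) = 1 + max(1, 1, 1) = 2

2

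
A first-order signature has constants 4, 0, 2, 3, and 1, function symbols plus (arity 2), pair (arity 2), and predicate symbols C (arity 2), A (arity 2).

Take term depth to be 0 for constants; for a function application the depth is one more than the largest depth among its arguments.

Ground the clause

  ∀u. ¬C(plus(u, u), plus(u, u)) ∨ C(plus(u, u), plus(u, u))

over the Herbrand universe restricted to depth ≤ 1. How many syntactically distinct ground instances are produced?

Ground terms of depth ≤ 1:
  If N_k denotes the number of depth-≤k ground terms, the 5 constants give N_0 = 5, and each function symbol of arity r contributes N_{k-1}^r new terms at level k: N_k = 5 + N_{k-1}^2 + N_{k-1}^2.
  N_0 = 5
  N_1 = 5 + 5^2 + 5^2 = 55
So there are 55 ground terms available for substitution.
The clause has 1 distinct variable (u), which appears in the body. In the free term algebra distinct substitutions yield syntactically distinct ground instances.
Number of ground instances = 55.

55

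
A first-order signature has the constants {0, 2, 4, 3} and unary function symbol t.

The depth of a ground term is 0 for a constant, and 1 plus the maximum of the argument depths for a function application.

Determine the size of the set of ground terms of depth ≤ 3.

If N_k denotes the number of depth-≤k ground terms, the 4 constants give N_0 = 4, and each function symbol of arity r contributes N_{k-1}^r new terms at level k: N_k = 4 + N_{k-1}.
N_0 = 4
N_1 = 4 + 4 = 8
N_2 = 4 + 8 = 12
N_3 = 4 + 12 = 16

16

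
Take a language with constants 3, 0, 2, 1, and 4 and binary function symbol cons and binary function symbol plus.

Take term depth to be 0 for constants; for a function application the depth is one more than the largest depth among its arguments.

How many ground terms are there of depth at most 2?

6055

Let N_k = |{terms of depth ≤ k}|. Then N_0 = 5 and N_k = 5 + N_{k-1}^2 + N_{k-1}^2 for k ≥ 1 (one summand per function symbol, arity giving the exponent).
N_0 = 5
N_1 = 5 + 5^2 + 5^2 = 55
N_2 = 5 + 55^2 + 55^2 = 6055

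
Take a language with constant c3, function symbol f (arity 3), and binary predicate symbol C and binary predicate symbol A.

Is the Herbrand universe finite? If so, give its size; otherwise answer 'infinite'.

The signature has at least one function symbol (f, arity 3) and at least one constant (c3).
Iterating f gives infinitely many distinct ground terms: c3, f(c3, c3, c3), f(f(c3, c3, c3), f(c3, c3, c3), f(c3, c3, c3)), ...
So the Herbrand universe is infinite.

infinite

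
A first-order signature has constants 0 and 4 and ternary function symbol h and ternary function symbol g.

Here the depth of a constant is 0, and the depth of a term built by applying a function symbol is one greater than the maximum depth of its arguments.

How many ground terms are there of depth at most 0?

If N_k denotes the number of depth-≤k ground terms, the 2 constants give N_0 = 2, and each function symbol of arity r contributes N_{k-1}^r new terms at level k: N_k = 2 + N_{k-1}^3 + N_{k-1}^3.
N_0 = 2

2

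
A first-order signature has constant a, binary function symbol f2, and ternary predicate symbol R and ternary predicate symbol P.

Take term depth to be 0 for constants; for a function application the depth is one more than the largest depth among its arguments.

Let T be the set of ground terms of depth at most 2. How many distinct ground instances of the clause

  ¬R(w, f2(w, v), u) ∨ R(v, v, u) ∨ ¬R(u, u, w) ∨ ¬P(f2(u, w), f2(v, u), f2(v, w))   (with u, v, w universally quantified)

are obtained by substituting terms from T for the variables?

125

Ground terms of depth ≤ 2:
  Let N_k = |{terms of depth ≤ k}|. Then N_0 = 1 and N_k = 1 + N_{k-1}^2 for k ≥ 1 (one summand per function symbol, arity giving the exponent).
  N_0 = 1
  N_1 = 1 + 1^2 = 2
  N_2 = 1 + 2^2 = 5
  Explicitly: a, f2(a, a), f2(a, f2(a, a)), f2(f2(a, a), a), f2(f2(a, a), f2(a, a)).
So there are 5 ground terms available for substitution.
Each of u, v, w ranges independently over the available ground terms, and distinct assignments produce distinct instances.
Number of ground instances = 5^3 = 125.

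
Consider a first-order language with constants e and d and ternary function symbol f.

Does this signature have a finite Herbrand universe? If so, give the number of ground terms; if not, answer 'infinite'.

The signature has at least one function symbol (f, arity 3) and at least one constant (e).
Iterating f gives infinitely many distinct ground terms: e, f(e, e, e), f(f(e, e, e), f(e, e, e), f(e, e, e)), ...
So the Herbrand universe is infinite.

infinite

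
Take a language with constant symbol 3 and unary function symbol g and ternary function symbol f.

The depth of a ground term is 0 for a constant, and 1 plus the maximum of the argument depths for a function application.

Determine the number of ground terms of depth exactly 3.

29792

Count level by level. With function symbols g/1, f/3, the terms of depth ≤ k are the 1 constant together with each function applied to depth-≤(k−1) tuples, so N_k = 1 + N_{k-1} + N_{k-1}^3.
N_0 = 1
N_1 = 1 + 1 + 1^3 = 3
N_2 = 1 + 3 + 3^3 = 31
N_3 = 1 + 31 + 31^3 = 29823
Terms of depth exactly 3: N_3 − N_2 = 29823 − 31 = 29792.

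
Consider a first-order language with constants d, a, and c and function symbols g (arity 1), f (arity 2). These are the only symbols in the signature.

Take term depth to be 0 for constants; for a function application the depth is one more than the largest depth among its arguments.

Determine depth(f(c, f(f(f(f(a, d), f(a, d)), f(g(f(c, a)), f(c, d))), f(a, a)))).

depth(f(a, d)) = 1 + max(0, 0) = 1
depth(f(f(a, d), f(a, d))) = 1 + max(1, 1) = 2
depth(f(c, a)) = 1 + max(0, 0) = 1
depth(g(f(c, a))) = 1 + depth(f(c, a)) = 1 + 1 = 2
depth(f(c, d)) = 1 + max(0, 0) = 1
depth(f(g(f(c, a)), f(c, d))) = 1 + max(2, 1) = 3
depth(f(f(f(a, d), f(a, d)), f(g(f(c, a)), f(c, d)))) = 1 + max(2, 3) = 4
depth(f(a, a)) = 1 + max(0, 0) = 1
depth(f(f(f(f(a, d), f(a, d)), f(g(f(c, a)), f(c, d))), f(a, a))) = 1 + max(4, 1) = 5
depth(f(c, f(f(f(f(a, d), f(a, d)), f(g(f(c, a)), f(c, d))), f(a, a)))) = 1 + max(0, 5) = 6

6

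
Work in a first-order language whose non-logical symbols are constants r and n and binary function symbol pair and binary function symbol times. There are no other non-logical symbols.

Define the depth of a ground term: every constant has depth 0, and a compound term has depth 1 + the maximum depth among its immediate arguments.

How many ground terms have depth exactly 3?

81408

Let N_k = |{terms of depth ≤ k}|. Then N_0 = 2 and N_k = 2 + N_{k-1}^2 + N_{k-1}^2 for k ≥ 1 (one summand per function symbol, arity giving the exponent).
N_0 = 2
N_1 = 2 + 2^2 + 2^2 = 10
N_2 = 2 + 10^2 + 10^2 = 202
N_3 = 2 + 202^2 + 202^2 = 81610
Terms of depth exactly 3: N_3 − N_2 = 81610 − 202 = 81408.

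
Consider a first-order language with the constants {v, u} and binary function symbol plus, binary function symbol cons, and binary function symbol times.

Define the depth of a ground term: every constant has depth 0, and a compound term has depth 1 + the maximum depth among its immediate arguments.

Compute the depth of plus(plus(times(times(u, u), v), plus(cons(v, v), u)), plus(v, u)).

depth(times(u, u)) = 1 + max(0, 0) = 1
depth(times(times(u, u), v)) = 1 + max(1, 0) = 2
depth(cons(v, v)) = 1 + max(0, 0) = 1
depth(plus(cons(v, v), u)) = 1 + max(1, 0) = 2
depth(plus(times(times(u, u), v), plus(cons(v, v), u))) = 1 + max(2, 2) = 3
depth(plus(v, u)) = 1 + max(0, 0) = 1
depth(plus(plus(times(times(u, u), v), plus(cons(v, v), u)), plus(v, u))) = 1 + max(3, 1) = 4

4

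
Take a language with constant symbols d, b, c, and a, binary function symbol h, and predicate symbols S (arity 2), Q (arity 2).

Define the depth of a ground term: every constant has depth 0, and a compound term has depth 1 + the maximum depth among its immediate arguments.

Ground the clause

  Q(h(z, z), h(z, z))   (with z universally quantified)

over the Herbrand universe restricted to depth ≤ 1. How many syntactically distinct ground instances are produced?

20

Ground terms of depth ≤ 1:
  Write N_k for the number of ground terms of depth ≤ k. A term of depth ≤ k is either a constant or a function symbol applied to arguments of depth ≤ k−1, so N_k = 4 + N_{k-1}^2.
  N_0 = 4
  N_1 = 4 + 4^2 = 20
So there are 20 ground terms available for substitution.
The clause has 1 distinct variable (z), which appears in the body. In the free term algebra distinct substitutions yield syntactically distinct ground instances.
Number of ground instances = 20.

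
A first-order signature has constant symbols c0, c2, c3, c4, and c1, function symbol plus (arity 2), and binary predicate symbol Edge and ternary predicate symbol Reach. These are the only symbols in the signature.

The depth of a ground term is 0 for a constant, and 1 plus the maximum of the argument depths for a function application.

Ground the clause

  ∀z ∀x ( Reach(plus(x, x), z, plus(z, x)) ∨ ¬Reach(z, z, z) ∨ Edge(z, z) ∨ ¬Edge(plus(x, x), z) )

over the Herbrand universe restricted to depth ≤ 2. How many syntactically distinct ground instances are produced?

819025

Ground terms of depth ≤ 2:
  Count level by level. With function symbols plus/2, the terms of depth ≤ k are the 5 constants together with each function applied to depth-≤(k−1) tuples, so N_k = 5 + N_{k-1}^2.
  N_0 = 5
  N_1 = 5 + 5^2 = 30
  N_2 = 5 + 30^2 = 905
So there are 905 ground terms available for substitution.
The clause has 2 distinct variables (z, x), each appearing in the body. In the free term algebra distinct substitutions yield syntactically distinct ground instances.
Number of ground instances = 905^2 = 819025.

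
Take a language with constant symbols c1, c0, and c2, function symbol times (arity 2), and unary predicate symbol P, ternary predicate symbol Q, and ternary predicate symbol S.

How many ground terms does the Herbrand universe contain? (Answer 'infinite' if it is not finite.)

infinite

The signature has at least one function symbol (times, arity 2) and at least one constant (c1).
Iterating times gives infinitely many distinct ground terms: c1, times(c1, c1), times(times(c1, c1), times(c1, c1)), ...
So the Herbrand universe is infinite.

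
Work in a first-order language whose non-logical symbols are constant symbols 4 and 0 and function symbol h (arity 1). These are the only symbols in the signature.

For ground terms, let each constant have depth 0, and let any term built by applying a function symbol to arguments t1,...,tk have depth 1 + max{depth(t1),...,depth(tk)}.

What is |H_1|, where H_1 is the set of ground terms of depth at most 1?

Count level by level. With function symbols h/1, the terms of depth ≤ k are the 2 constants together with each function applied to depth-≤(k−1) tuples, so N_k = 2 + N_{k-1}.
N_0 = 2
N_1 = 2 + 2 = 4
Explicitly: 4, 0, h(4), h(0).

4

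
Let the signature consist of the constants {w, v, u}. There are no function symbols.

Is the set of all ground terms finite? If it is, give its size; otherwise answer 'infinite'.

3

There are no function symbols, so every ground term is one of the 3 constants.
The Herbrand universe is {w, v, u}, which is finite with 3 elements.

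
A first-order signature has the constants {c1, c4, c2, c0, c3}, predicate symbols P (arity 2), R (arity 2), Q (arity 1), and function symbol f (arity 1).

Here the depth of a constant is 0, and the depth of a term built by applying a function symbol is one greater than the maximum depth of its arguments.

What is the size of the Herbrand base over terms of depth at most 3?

820

First count ground terms of depth ≤ 3.
Let N_k = |{terms of depth ≤ k}|. Then N_0 = 5 and N_k = 5 + N_{k-1} for k ≥ 1 (one summand per function symbol, arity giving the exponent).
N_0 = 5
N_1 = 5 + 5 = 10
N_2 = 5 + 10 = 15
N_3 = 5 + 15 = 20
So |H| = 20.
For each predicate symbol, the number of ground atoms is |H| raised to its arity; summing:
  P: 20^2 = 400;  R: 20^2 = 400;  Q: 20
Total ground atoms: 400 + 400 + 20 = 820.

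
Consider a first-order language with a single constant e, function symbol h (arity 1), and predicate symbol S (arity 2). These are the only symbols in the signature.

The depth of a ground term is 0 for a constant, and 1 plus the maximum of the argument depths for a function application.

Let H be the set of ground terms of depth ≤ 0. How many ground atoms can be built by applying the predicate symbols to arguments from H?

First count ground terms of depth ≤ 0.
Write N_k for the number of ground terms of depth ≤ k. A term of depth ≤ k is either a constant or a function symbol applied to arguments of depth ≤ k−1, so N_k = 1 + N_{k-1}.
N_0 = 1
Explicitly: e.
So |H| = 1.
For each predicate symbol, the number of ground atoms is |H| raised to its arity; summing:
  S: 1^2 = 1
Total ground atoms: 1.

1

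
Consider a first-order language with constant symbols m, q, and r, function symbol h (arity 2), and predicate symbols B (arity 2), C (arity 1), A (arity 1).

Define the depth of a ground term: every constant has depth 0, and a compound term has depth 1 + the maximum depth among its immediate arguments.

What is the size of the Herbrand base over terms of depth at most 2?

21903

First count ground terms of depth ≤ 2.
If N_k denotes the number of depth-≤k ground terms, the 3 constants give N_0 = 3, and each function symbol of arity r contributes N_{k-1}^r new terms at level k: N_k = 3 + N_{k-1}^2.
N_0 = 3
N_1 = 3 + 3^2 = 12
N_2 = 3 + 12^2 = 147
So |H| = 147.
Each predicate of arity r yields |H|^r ground atoms (one per choice of an r-tuple from H):
  B: 147^2 = 21609;  C: 147;  A: 147
Total ground atoms: 21609 + 147 + 147 = 21903.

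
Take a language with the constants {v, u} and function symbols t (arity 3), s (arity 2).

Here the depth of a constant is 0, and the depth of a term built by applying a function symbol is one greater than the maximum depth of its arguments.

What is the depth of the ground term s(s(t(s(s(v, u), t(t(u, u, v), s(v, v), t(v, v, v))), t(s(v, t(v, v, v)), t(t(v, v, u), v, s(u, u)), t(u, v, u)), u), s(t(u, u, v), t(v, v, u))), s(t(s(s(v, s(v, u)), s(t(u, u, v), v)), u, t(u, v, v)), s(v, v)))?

depth(s(v, u)) = 1 + max(0, 0) = 1
depth(t(u, u, v)) = 1 + max(0, 0, 0) = 1
depth(s(v, v)) = 1 + max(0, 0) = 1
depth(t(v, v, v)) = 1 + max(0, 0, 0) = 1
depth(t(t(u, u, v), s(v, v), t(v, v, v))) = 1 + max(1, 1, 1) = 2
depth(s(s(v, u), t(t(u, u, v), s(v, v), t(v, v, v)))) = 1 + max(1, 2) = 3
depth(s(v, t(v, v, v))) = 1 + max(0, 1) = 2
depth(t(v, v, u)) = 1 + max(0, 0, 0) = 1
depth(s(u, u)) = 1 + max(0, 0) = 1
depth(t(t(v, v, u), v, s(u, u))) = 1 + max(1, 0, 1) = 2
depth(t(u, v, u)) = 1 + max(0, 0, 0) = 1
depth(t(s(v, t(v, v, v)), t(t(v, v, u), v, s(u, u)), t(u, v, u))) = 1 + max(2, 2, 1) = 3
depth(t(s(s(v, u), t(t(u, u, v), s(v, v), t(v, v, v))), t(s(v, t(v, v, v)), t(t(v, v, u), v, s(u, u)), t(u, v, u)), u)) = 1 + max(3, 3, 0) = 4
depth(s(t(u, u, v), t(v, v, u))) = 1 + max(1, 1) = 2
depth(s(t(s(s(v, u), t(t(u, u, v), s(v, v), t(v, v, v))), t(s(v, t(v, v, v)), t(t(v, v, u), v, s(u, u)), t(u, v, u)), u), s(t(u, u, v), t(v, v, u)))) = 1 + max(4, 2) = 5
depth(s(v, s(v, u))) = 1 + max(0, 1) = 2
depth(s(t(u, u, v), v)) = 1 + max(1, 0) = 2
depth(s(s(v, s(v, u)), s(t(u, u, v), v))) = 1 + max(2, 2) = 3
depth(t(u, v, v)) = 1 + max(0, 0, 0) = 1
depth(t(s(s(v, s(v, u)), s(t(u, u, v), v)), u, t(u, v, v))) = 1 + max(3, 0, 1) = 4
depth(s(t(s(s(v, s(v, u)), s(t(u, u, v), v)), u, t(u, v, v)), s(v, v))) = 1 + max(4, 1) = 5
depth(s(s(t(s(s(v, u), t(t(u, u, v), s(v, v), t(v, v, v))), t(s(v, t(v, v, v)), t(t(v, v, u), v, s(u, u)), t(u, v, u)), u), s(t(u, u, v), t(v, v, u))), s(t(s(s(v, s(v, u)), s(t(u, u, v), v)), u, t(u, v, v)), s(v, v)))) = 1 + max(5, 5) = 6

6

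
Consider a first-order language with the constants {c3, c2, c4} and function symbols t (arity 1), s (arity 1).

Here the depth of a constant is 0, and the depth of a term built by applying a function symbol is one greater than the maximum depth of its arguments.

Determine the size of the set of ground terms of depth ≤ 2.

Let N_k count ground terms of depth at most k. Each non-constant term of depth ≤ k is some function symbol applied to depth-≤(k−1) arguments, giving N_k = 3 + N_{k-1} + N_{k-1}.
N_0 = 3
N_1 = 3 + 3 + 3 = 9
N_2 = 3 + 9 + 9 = 21

21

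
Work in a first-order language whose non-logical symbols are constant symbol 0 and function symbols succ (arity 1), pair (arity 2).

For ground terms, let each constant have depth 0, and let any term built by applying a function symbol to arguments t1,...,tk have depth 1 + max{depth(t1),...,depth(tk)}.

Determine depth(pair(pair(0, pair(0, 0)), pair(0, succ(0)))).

depth(pair(0, 0)) = 1 + max(0, 0) = 1
depth(pair(0, pair(0, 0))) = 1 + max(0, 1) = 2
depth(succ(0)) = 1 + depth(0) = 1 + 0 = 1
depth(pair(0, succ(0))) = 1 + max(0, 1) = 2
depth(pair(pair(0, pair(0, 0)), pair(0, succ(0)))) = 1 + max(2, 2) = 3

3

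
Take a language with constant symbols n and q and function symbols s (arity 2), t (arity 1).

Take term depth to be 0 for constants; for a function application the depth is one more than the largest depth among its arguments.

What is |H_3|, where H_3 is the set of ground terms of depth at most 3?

Count level by level. With function symbols s/2, t/1, the terms of depth ≤ k are the 2 constants together with each function applied to depth-≤(k−1) tuples, so N_k = 2 + N_{k-1}^2 + N_{k-1}.
N_0 = 2
N_1 = 2 + 2^2 + 2 = 8
N_2 = 2 + 8^2 + 8 = 74
N_3 = 2 + 74^2 + 74 = 5552

5552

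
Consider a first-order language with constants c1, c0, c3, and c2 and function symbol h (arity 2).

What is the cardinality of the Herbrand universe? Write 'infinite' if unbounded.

The signature has at least one function symbol (h, arity 2) and at least one constant (c1).
Iterating h gives infinitely many distinct ground terms: c1, h(c1, c1), h(h(c1, c1), h(c1, c1)), ...
So the Herbrand universe is infinite.

infinite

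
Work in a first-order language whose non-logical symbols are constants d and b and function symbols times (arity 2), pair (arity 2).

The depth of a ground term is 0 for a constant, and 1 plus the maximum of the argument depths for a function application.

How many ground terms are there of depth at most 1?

Let N_k count ground terms of depth at most k. Each non-constant term of depth ≤ k is some function symbol applied to depth-≤(k−1) arguments, giving N_k = 2 + N_{k-1}^2 + N_{k-1}^2.
N_0 = 2
N_1 = 2 + 2^2 + 2^2 = 10
Explicitly: d, b, times(d, d), times(d, b), times(b, d), times(b, b), pair(d, d), pair(d, b), pair(b, d), pair(b, b).

10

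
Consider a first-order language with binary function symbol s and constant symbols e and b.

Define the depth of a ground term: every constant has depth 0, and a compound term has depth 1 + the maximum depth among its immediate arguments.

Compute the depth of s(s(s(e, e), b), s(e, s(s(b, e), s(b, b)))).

depth(s(e, e)) = 1 + max(0, 0) = 1
depth(s(s(e, e), b)) = 1 + max(1, 0) = 2
depth(s(b, e)) = 1 + max(0, 0) = 1
depth(s(b, b)) = 1 + max(0, 0) = 1
depth(s(s(b, e), s(b, b))) = 1 + max(1, 1) = 2
depth(s(e, s(s(b, e), s(b, b)))) = 1 + max(0, 2) = 3
depth(s(s(s(e, e), b), s(e, s(s(b, e), s(b, b))))) = 1 + max(2, 3) = 4

4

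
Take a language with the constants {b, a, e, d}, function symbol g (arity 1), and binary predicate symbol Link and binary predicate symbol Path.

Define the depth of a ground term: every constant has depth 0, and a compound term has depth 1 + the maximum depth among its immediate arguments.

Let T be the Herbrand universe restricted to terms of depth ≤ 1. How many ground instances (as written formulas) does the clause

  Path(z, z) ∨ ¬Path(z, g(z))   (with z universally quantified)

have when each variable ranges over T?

8

Ground terms of depth ≤ 1:
  Write N_k for the number of ground terms of depth ≤ k. A term of depth ≤ k is either a constant or a function symbol applied to arguments of depth ≤ k−1, so N_k = 4 + N_{k-1}.
  N_0 = 4
  N_1 = 4 + 4 = 8
  Explicitly: b, a, e, d, g(b), g(a), g(e), g(d).
So there are 8 ground terms available for substitution.
The body mentions the single quantified variable z; since ground terms form a free algebra, no two substitutions collapse to the same formula.
Number of ground instances = 8.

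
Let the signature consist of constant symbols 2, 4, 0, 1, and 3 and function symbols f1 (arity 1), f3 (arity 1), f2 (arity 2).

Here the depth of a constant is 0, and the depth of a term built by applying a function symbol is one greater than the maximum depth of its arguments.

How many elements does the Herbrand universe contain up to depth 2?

1685

Write N_k for the number of ground terms of depth ≤ k. A term of depth ≤ k is either a constant or a function symbol applied to arguments of depth ≤ k−1, so N_k = 5 + N_{k-1} + N_{k-1} + N_{k-1}^2.
N_0 = 5
N_1 = 5 + 5 + 5 + 5^2 = 40
N_2 = 5 + 40 + 40 + 40^2 = 1685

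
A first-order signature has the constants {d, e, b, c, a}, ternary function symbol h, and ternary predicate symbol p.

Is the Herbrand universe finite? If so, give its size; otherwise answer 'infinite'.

infinite

The signature has at least one function symbol (h, arity 3) and at least one constant (d).
Iterating h gives infinitely many distinct ground terms: d, h(d, d, d), h(h(d, d, d), h(d, d, d), h(d, d, d)), ...
So the Herbrand universe is infinite.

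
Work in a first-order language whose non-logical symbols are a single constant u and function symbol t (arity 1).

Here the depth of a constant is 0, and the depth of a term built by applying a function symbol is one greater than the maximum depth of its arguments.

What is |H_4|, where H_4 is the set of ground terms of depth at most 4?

5

Let N_k count ground terms of depth at most k. Each non-constant term of depth ≤ k is some function symbol applied to depth-≤(k−1) arguments, giving N_k = 1 + N_{k-1}.
N_0 = 1
N_1 = 1 + 1 = 2
N_2 = 1 + 2 = 3
N_3 = 1 + 3 = 4
N_4 = 1 + 4 = 5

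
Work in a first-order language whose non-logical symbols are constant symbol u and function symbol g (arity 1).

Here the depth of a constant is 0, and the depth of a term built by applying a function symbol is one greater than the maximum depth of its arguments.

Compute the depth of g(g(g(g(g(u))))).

5

depth(g(u)) = 1 + depth(u) = 1 + 0 = 1
depth(g(g(u))) = 1 + depth(g(u)) = 1 + 1 = 2
depth(g(g(g(u)))) = 1 + depth(g(g(u))) = 1 + 2 = 3
depth(g(g(g(g(u))))) = 1 + depth(g(g(g(u)))) = 1 + 3 = 4
depth(g(g(g(g(g(u)))))) = 1 + depth(g(g(g(g(u))))) = 1 + 4 = 5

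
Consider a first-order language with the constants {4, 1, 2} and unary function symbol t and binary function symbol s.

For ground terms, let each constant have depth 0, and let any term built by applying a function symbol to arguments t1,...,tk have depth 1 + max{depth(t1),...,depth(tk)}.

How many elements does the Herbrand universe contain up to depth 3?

Let N_k count ground terms of depth at most k. Each non-constant term of depth ≤ k is some function symbol applied to depth-≤(k−1) arguments, giving N_k = 3 + N_{k-1} + N_{k-1}^2.
N_0 = 3
N_1 = 3 + 3 + 3^2 = 15
N_2 = 3 + 15 + 15^2 = 243
N_3 = 3 + 243 + 243^2 = 59295

59295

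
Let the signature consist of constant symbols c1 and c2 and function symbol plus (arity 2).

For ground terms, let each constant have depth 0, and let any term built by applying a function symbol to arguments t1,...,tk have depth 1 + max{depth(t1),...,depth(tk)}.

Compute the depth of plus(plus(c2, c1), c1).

2

depth(plus(c2, c1)) = 1 + max(0, 0) = 1
depth(plus(plus(c2, c1), c1)) = 1 + max(1, 0) = 2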